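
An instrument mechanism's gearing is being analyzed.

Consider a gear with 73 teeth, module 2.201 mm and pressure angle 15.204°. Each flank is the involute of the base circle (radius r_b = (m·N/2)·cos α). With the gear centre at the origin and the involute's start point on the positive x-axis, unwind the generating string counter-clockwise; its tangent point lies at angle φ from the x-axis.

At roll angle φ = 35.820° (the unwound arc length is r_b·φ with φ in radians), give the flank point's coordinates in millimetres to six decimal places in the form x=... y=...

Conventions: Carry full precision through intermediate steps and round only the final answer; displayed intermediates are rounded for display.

x=91.226162 y=6.070953

topology: single-mesh involute geometry — m = 2.201, N = 73
pitch radius r_p = m·N/2 = 2.201·73/2 = 80.336500
base radius r_b = r_p·cos α = 80.336500·cos 15.204° = 77.524577
roll angle φ = 35.820° = 0.62517694 rad
x = r_b·(cos φ + φ·sin φ) = 91.226162
y = r_b·(sin φ − φ·cos φ) = 6.070953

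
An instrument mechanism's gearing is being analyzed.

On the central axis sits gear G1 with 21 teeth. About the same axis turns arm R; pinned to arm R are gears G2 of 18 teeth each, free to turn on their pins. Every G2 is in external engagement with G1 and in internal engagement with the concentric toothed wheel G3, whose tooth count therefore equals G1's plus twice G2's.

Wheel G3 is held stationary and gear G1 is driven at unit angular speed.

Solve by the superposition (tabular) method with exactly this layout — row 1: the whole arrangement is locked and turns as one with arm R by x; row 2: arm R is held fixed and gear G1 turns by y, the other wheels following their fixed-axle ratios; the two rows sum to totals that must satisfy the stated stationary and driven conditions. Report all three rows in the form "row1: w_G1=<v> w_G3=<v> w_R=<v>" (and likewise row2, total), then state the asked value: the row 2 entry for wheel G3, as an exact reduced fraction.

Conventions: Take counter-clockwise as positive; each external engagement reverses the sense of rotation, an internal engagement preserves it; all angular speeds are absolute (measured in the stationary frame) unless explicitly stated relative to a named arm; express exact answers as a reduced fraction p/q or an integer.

row1: w_G1=7/26 w_G3=7/26 w_R=7/26
row2: w_G1=19/26 w_G3=-7/26 w_R=0
total: w_G1=1 w_G3=0 w_R=7/26
asked value: -7/26

planetary set (21T centre, 18T on arm, 57T internal) — Willis relation
row 1 (train locked, turned with arm): all members turn x
row 2 (arm held, sun turns y): ω_ring = −(21/57)·y, ω_arm = 0
boundary: total ω_ring = x − (21/57)·y = 0 and total ω_sun = x + y = 1  ⇒  y = 19/26, x = 7/26
row 2 ring = −(21/57)·19/26 = -7/26
totals (row 1 + row 2): sun 7/26 + 19/26 = 1, ring 7/26 + (-7/26) = 0, arm 7/26 + 0 = 7/26
asked cell (row2, ring) = -7/26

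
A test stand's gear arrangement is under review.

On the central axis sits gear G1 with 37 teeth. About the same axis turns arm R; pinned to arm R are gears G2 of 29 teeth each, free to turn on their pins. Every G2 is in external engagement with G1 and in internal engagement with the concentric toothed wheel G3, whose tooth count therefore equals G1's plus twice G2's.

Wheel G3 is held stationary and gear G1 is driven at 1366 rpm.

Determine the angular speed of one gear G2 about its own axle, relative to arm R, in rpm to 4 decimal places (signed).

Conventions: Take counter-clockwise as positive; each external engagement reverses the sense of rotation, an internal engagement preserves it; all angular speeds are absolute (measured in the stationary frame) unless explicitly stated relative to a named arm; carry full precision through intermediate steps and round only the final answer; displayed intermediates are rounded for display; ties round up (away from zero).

class = planetary set [G3 = 37+2·29 = 95; Willis about the carrier]
normalise by the input: solve with ω_sun = 1, then scale by 1366 rpm
ring teeth: 37 + 2·29 = 95
37(ω_sun−ω_arm) = −95(ω_ring−ω_arm),  ω_ring = 0, ω_sun = 1
37(1−ω_arm) = −95(0−ω_arm)  ⇒  132·ω_arm = 37  ⇒  ω_arm = 37/132
sun–planet mesh: 37·(1−37/132) = −29·(ω_p−ω_arm)  ⇒  ω_p−ω_arm = -3515/3828
scale: ω_p−ω_arm = -3515/3828 × 1366 rpm = -1254.3077 rpm

-1254.3077 rpm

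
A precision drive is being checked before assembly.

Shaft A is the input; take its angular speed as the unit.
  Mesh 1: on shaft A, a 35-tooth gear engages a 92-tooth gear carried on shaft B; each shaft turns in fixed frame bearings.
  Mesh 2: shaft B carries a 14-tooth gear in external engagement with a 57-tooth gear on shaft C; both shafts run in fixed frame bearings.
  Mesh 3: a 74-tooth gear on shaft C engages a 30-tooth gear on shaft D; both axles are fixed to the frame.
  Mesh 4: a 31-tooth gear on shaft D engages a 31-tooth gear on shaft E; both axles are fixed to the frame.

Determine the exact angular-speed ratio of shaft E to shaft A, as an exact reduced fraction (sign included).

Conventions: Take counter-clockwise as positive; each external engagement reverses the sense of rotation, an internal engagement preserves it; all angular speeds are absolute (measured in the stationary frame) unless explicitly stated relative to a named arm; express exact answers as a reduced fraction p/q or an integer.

1813/7866

class = fixed-axis compound train [4 meshes; 4 ratios multiply, 4 sense flips]
mesh 1 [35T→92T]: running ratio 35/92, sense −
mesh 2 [14T→57T]: running ratio 245/2622, sense +
mesh 3 [74T→30T]: running ratio 1813/7866, sense −
mesh 4 [31T→31T]: running ratio 1813/7866, sense +
ω_out/ω_in = 1813/7866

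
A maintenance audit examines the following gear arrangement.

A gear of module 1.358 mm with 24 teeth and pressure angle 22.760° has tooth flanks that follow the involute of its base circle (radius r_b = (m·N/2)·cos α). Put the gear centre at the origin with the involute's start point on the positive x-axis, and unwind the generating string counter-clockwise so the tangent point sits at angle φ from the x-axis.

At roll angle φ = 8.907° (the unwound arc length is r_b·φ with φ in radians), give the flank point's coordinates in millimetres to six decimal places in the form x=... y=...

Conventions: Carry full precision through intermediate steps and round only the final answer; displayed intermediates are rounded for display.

recognized (one wheel, involute flank): single-mesh tooth geometry, m = 1.358, N = 24
pitch radius r_p = m·N/2 = 1.358·24/2 = 16.296000
base radius r_b = r_p·cos α = 16.296000·cos 22.760° = 15.027087
roll angle φ = 8.907° = 0.15545648 rad
x = r_b·(cos φ + φ·sin φ) = 15.207569
y = r_b·(sin φ − φ·cos φ) = 0.018773

x=15.207569 y=0.018773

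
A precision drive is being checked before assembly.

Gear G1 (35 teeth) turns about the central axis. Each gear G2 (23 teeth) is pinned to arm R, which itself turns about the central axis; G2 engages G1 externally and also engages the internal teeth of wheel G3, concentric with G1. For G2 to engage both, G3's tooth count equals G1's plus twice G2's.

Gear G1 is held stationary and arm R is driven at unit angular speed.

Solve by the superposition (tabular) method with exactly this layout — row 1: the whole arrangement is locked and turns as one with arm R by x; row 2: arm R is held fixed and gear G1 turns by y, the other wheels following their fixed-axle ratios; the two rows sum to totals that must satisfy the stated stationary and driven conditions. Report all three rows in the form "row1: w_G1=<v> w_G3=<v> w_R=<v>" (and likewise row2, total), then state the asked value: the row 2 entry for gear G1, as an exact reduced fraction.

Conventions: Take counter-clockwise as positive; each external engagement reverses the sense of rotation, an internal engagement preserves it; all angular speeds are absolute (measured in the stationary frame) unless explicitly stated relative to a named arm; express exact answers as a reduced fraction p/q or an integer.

row1: w_G1=1 w_G3=1 w_R=1
row2: w_G1=-1 w_G3=35/81 w_R=0
total: w_G1=0 w_G3=116/81 w_R=1
asked value: -1

planetary set (35T centre, 23T on arm, 81T internal) — Willis relation
row 1 — lock + rotate with arm: ω_sun = ω_ring = ω_arm = x
row 2 (arm held, sun turns y): ω_ring = −(35/81)·y, ω_arm = 0
boundary: total ω_sun = x + y = 0 and total ω_arm = x = 1  ⇒  y = -1, x = 1
row 2 ring = −(35/81)·(-1) = 35/81
totals (row 1 + row 2): sun 1 + (-1) = 0, ring 1 + 35/81 = 116/81, arm 1 + 0 = 1
asked cell (row2, sun) = -1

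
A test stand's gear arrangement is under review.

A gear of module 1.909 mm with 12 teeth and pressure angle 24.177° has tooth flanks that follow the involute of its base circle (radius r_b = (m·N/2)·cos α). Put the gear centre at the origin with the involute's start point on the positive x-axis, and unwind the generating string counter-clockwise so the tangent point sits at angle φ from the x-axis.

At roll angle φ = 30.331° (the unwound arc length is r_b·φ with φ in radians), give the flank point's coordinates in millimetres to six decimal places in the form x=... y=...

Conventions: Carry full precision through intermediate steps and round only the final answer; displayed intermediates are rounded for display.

class = single-mesh tooth geometry [base-circle involute, m = 1.909, 12T]
pitch radius r_p = m·N/2 = 1.909·12/2 = 11.454000
base radius r_b = r_p·cos α = 11.454000·cos 24.177° = 10.449308
roll angle φ = 30.331° = 0.52937582 rad
x = r_b·(cos φ + φ·sin φ) = 11.812466
y = r_b·(sin φ − φ·cos φ) = 0.502387

x=11.812466 y=0.502387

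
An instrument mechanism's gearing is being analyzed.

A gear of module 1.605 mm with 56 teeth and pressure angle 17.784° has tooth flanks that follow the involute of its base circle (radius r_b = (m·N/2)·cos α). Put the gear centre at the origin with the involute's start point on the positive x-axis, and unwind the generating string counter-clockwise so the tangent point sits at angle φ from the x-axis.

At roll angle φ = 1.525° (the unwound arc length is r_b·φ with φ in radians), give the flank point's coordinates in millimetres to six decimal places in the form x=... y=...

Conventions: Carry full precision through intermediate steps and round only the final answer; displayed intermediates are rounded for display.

single-mesh involute tooth geometry (56T wheel at module 1.605)
pitch radius r_p = m·N/2 = 1.605·56/2 = 44.940000
base radius r_b = r_p·cos α = 44.940000·cos 17.784° = 42.792530
roll angle φ = 1.525° = 0.02661627 rad
x = r_b·(cos φ + φ·sin φ) = 42.807685
y = r_b·(sin φ − φ·cos φ) = 0.000269

x=42.807685 y=0.000269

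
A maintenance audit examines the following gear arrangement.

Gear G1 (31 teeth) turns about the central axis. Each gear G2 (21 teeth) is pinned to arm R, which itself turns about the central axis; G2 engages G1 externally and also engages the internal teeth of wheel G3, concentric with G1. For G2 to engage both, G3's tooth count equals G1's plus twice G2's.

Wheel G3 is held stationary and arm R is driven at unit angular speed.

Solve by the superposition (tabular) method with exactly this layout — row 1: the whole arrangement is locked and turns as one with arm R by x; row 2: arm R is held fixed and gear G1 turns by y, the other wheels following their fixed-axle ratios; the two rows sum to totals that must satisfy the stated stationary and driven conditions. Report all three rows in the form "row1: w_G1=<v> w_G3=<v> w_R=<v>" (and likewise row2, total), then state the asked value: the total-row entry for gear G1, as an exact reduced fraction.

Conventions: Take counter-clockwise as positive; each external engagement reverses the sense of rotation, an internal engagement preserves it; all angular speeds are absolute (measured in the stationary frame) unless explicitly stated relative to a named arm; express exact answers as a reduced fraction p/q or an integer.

planetary set (31T centre, 21T on arm, 73T internal) — Willis relation
row 1 — lock + rotate with arm: ω_sun = ω_ring = ω_arm = x
superposition row 2 [arm held]: sun y, ring −(31/73)·y, arm 0
boundary: total ω_ring = x − (31/73)·y = 0 and total ω_arm = x = 1  ⇒  y = 73/31, x = 1
row 2 ring = −(31/73)·73/31 = -1
totals (row 1 + row 2): sun 1 + 73/31 = 104/31, ring 1 + (-1) = 0, arm 1 + 0 = 1
asked cell (total, sun) = 104/31

row1: w_G1=1 w_G3=1 w_R=1
row2: w_G1=73/31 w_G3=-1 w_R=0
total: w_G1=104/31 w_G3=0 w_R=1
asked value: 104/31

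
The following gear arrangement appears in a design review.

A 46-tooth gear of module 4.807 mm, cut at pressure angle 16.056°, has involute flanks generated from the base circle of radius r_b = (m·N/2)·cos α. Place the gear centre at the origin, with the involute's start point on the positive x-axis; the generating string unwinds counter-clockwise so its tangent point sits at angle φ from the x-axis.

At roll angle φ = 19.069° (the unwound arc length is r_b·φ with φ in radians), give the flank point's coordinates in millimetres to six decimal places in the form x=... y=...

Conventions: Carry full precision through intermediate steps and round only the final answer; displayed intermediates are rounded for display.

single-mesh involute tooth geometry (46T wheel at module 4.807)
pitch radius r_p = m·N/2 = 4.807·46/2 = 110.561000
base radius r_b = r_p·cos α = 110.561000·cos 16.056° = 106.248218
roll angle φ = 19.069° = 0.33281684 rad
x = r_b·(cos φ + φ·sin φ) = 111.970669
y = r_b·(sin φ − φ·cos φ) = 1.291214

x=111.970669 y=1.291214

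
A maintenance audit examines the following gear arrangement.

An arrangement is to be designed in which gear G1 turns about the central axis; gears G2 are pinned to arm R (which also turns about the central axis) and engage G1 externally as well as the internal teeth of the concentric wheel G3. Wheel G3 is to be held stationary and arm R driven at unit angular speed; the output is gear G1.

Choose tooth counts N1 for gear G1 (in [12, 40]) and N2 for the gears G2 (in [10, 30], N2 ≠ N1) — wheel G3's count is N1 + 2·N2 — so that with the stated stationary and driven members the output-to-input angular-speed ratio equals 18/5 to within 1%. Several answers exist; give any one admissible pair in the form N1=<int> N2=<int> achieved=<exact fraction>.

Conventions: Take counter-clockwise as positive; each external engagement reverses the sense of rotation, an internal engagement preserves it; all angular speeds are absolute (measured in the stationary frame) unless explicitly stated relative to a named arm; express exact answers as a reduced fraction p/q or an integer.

N1=15 N2=12 achieved=18/5

topology: planetary set — design target 18/5, arm = carrier (Willis)
Willis with ω_ring = 0: ω_sun/ω_arm = (N1+N3)/N1; set equal to 18/5  ⇒  N3/N1 = 18/5 − 1 = 13/5
N3 = N1 + 2·N2  ⇒  N2/N1 = (N3/N1 − 1)/2 = (13/5 − 1)/2 = 4/5
smallest multiple with N1 ≥ 12 and N2 ≥ 10: k = 3  ⇒  N1 = 3·5 = 15, N2 = 3·4 = 12 (N1 ≤ 40, N2 ≤ 30, N2 ≠ N1 ✓), N3 = 15 + 2·12 = 39
check: (N1+N3)/N1 with N1 = 15, N3 = 39 gives 18/5; |achieved − target| = 0 ≤ 9/250 ✓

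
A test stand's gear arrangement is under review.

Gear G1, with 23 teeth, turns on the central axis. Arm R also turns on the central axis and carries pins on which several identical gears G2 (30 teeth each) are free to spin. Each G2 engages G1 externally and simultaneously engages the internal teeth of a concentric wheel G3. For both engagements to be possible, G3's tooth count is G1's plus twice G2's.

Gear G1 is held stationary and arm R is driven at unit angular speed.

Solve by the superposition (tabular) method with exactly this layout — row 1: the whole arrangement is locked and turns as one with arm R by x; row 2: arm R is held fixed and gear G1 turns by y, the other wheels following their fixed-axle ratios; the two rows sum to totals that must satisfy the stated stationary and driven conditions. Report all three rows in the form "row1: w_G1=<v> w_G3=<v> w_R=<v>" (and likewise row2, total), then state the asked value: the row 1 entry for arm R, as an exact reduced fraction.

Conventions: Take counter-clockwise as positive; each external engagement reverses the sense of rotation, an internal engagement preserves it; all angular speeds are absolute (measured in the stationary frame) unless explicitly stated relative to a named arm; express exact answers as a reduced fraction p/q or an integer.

row1: w_G1=1 w_G3=1 w_R=1
row2: w_G1=-1 w_G3=23/83 w_R=0
total: w_G1=0 w_G3=106/83 w_R=1
asked value: 1

planetary set (23T centre, 30T on arm, 83T internal) — Willis relation
row 1 — lock + rotate with arm: ω_sun = ω_ring = ω_arm = x
row 2: sun turns y, ring = −(23/83)·y, arm 0
boundary: total ω_sun = x + y = 0 and total ω_arm = x = 1  ⇒  y = -1, x = 1
row 2 ring = −(23/83)·(-1) = 23/83
totals (row 1 + row 2): sun 1 + (-1) = 0, ring 1 + 23/83 = 106/83, arm 1 + 0 = 1
asked cell (row1, arm) = 1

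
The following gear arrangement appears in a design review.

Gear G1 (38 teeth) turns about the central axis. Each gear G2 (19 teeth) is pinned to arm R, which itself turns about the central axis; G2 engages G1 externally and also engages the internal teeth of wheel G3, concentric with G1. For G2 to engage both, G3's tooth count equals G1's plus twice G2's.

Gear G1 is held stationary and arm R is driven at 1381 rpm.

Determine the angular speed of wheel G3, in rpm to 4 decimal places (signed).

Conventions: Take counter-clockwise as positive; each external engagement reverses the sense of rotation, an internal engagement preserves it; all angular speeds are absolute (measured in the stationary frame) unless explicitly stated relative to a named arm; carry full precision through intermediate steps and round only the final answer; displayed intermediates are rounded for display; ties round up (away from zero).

class = planetary set [G3 = 38+2·19 = 76; Willis about the carrier]
normalise by the input: solve with ω_arm = 1, then scale by 1381 rpm
ring teeth: 38 + 2·19 = 76
38(ω_sun−ω_arm) = −76(ω_ring−ω_arm),  ω_sun = 0, ω_arm = 1
ω_ring = 1 − (38/76)(0−1) = 3/2
scale: ω_ring = 3/2 × 1381 rpm = +2071.5000 rpm

+2071.5000 rpm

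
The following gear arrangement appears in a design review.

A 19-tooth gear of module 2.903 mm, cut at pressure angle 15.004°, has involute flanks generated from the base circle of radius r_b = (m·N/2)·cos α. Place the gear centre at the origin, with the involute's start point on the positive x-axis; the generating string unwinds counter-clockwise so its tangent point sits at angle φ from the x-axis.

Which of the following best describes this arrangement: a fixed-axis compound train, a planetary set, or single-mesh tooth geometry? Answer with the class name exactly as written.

single-mesh tooth geometry

recognized (one wheel, involute flank): single-mesh tooth geometry, m = 2.903, N = 19
classification: single-mesh tooth geometry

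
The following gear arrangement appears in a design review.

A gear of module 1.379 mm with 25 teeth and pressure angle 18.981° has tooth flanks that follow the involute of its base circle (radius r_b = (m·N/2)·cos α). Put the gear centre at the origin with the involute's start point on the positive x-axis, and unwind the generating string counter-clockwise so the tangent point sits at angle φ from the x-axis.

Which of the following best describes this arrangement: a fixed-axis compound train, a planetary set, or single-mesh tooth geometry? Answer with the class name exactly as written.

recognized (one wheel, involute flank): single-mesh tooth geometry, m = 1.379, N = 25
classification: single-mesh tooth geometry

single-mesh tooth geometry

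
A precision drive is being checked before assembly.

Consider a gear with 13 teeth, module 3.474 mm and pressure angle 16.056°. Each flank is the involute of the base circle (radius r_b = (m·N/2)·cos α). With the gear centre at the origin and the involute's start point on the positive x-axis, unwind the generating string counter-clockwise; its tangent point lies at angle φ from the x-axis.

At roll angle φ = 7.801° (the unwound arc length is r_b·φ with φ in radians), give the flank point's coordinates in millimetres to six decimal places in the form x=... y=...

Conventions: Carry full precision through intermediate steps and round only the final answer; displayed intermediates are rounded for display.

class = single-mesh tooth geometry [base-circle involute, m = 3.474, 13T]
pitch radius r_p = m·N/2 = 3.474·13/2 = 22.581000
base radius r_b = r_p·cos α = 22.581000·cos 16.056° = 21.700157
roll angle φ = 7.801° = 0.13615313 rad
x = r_b·(cos φ + φ·sin φ) = 21.900361
y = r_b·(sin φ − φ·cos φ) = 0.018223

x=21.900361 y=0.018223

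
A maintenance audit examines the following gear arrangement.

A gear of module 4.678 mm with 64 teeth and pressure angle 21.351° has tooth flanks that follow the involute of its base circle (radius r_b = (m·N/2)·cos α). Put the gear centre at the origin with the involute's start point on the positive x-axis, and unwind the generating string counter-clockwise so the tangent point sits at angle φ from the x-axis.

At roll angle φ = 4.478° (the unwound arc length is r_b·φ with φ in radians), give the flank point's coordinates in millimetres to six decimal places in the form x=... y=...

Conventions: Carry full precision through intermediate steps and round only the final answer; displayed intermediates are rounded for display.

recognized (one wheel, involute flank): single-mesh tooth geometry, m = 4.678, N = 64
pitch radius r_p = m·N/2 = 4.678·64/2 = 149.696000
base radius r_b = r_p·cos α = 149.696000·cos 21.351° = 139.421993
roll angle φ = 4.478° = 0.07815584 rad
x = r_b·(cos φ + φ·sin φ) = 139.847161
y = r_b·(sin φ − φ·cos φ) = 0.022173

x=139.847161 y=0.022173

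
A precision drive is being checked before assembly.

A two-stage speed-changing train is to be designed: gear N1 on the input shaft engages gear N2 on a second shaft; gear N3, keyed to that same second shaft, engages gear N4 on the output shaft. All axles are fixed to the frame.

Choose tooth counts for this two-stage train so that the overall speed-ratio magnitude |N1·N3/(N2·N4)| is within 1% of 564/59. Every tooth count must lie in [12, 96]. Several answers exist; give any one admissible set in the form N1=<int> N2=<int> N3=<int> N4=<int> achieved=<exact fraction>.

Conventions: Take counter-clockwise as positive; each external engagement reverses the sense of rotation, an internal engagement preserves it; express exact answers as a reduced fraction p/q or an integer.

N1=72 N2=12 N3=94 N4=59 achieved=564/59

2-stage fixed-axis compound train for ratio 564/59
target = 564/59 in lowest terms: an exact hit needs N1·N3 = k·564 and N2·N4 = k·59 for one integer k, every count in [12, 96]; additionally prefer no 1:1 stage (N1 ≠ N2, N3 ≠ N4)
k = 1…11: no 1:1-free in-range split of k·564 and k·59 into factor pairs; take k = 12
k = 12: N1·N3 = 6768 = 72·94, N2·N4 = 708 = 12·59
achieved = 72·94/(12·59) = 564/59; |achieved − target| = 0 ≤ 141/1475 ✓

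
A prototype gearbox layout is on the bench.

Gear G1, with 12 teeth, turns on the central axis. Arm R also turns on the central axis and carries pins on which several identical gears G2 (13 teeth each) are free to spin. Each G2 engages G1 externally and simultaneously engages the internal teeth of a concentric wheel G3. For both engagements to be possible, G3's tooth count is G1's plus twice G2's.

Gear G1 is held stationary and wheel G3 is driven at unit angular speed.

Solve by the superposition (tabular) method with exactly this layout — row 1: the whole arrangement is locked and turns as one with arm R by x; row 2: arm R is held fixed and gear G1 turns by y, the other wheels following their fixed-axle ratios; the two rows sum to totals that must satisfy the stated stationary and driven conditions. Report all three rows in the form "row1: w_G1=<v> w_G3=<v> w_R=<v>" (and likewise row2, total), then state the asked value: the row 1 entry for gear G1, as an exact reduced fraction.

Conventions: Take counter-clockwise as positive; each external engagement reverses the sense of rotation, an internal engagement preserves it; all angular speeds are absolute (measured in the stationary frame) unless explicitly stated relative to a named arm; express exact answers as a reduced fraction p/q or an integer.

topology: planetary set — G1 12T / G2 13T / G3 38T, arm = carrier (Willis)
superposition row 1 [locked train]: every member turns x
superposition row 2 [arm held]: sun y, ring −(12/38)·y, arm 0
boundary: total ω_sun = x + y = 0 and total ω_ring = x − (12/38)·y = 1  ⇒  y = -19/25, x = 19/25
row 2 ring = −(12/38)·(-19/25) = 6/25
totals (row 1 + row 2): sun 19/25 + (-19/25) = 0, ring 19/25 + 6/25 = 1, arm 19/25 + 0 = 19/25
asked cell (row1, sun) = 19/25

row1: w_G1=19/25 w_G3=19/25 w_R=19/25
row2: w_G1=-19/25 w_G3=6/25 w_R=0
total: w_G1=0 w_G3=1 w_R=19/25
asked value: 19/25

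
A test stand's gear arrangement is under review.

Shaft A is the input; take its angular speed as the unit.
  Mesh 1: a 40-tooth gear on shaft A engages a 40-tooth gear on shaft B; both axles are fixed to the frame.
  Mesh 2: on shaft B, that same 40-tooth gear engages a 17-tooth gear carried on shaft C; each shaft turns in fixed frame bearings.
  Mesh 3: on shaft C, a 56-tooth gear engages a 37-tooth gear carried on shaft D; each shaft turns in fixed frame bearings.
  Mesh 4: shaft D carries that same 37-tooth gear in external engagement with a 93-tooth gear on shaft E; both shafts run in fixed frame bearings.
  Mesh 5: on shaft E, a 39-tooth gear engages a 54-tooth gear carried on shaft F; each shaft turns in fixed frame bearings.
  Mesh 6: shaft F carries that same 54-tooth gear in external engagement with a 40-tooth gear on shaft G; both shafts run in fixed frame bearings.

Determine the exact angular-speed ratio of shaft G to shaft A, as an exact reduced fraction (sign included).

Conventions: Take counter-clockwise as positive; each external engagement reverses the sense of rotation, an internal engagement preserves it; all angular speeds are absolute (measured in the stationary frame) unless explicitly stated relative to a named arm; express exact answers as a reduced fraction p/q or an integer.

728/527

class = fixed-axis compound train [6 meshes; 6 ratios multiply, 6 sense flips]
mesh 1 [40T→40T]: running ratio 1, sense −
mesh 2 [40T→17T]: running ratio 40/17, sense +
mesh 3 [56T→37T]: running ratio 2240/629, sense −
mesh 4 [37T→93T]: running ratio 2240/1581, sense +
mesh 5 [39T→54T]: running ratio 14560/14229, sense −
mesh 6 [54T→40T]: running ratio 728/527, sense +
ω_out/ω_in = 728/527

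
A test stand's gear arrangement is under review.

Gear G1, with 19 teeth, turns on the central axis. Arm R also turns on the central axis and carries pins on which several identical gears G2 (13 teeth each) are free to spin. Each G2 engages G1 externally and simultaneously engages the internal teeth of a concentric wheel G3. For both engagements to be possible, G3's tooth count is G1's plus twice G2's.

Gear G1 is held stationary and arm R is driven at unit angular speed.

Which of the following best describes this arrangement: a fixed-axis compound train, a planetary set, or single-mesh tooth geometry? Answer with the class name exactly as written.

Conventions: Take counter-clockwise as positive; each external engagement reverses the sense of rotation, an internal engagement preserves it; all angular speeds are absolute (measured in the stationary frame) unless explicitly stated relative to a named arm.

planetary set (19T centre, 13T on arm, 45T internal) — Willis relation
classification: planetary set

planetary set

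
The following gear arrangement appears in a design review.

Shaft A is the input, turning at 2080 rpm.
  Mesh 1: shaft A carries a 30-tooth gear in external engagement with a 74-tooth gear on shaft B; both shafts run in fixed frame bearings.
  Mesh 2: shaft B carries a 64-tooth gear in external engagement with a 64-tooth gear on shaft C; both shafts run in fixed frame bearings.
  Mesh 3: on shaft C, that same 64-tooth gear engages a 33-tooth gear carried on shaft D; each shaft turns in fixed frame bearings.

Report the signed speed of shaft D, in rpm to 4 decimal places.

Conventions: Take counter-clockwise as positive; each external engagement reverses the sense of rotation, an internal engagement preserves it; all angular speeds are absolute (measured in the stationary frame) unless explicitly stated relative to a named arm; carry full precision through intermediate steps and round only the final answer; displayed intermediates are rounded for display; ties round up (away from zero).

-1635.3808 rpm

topology: fixed-axis compound train — 3 meshes, A→D
mesh 1 [30T→74T]: ω = 2080.0000×30/74 = 843.2432 rpm, sense flips to −
mesh 2 [64T→64T]: ω = 843.2432×64/64 = 843.2432 rpm, sense flips to +
mesh 3 [64T→33T]: ω = 843.2432×64/33 = 1635.3808 rpm, sense flips to −
signed output speed = -1635.3808 rpm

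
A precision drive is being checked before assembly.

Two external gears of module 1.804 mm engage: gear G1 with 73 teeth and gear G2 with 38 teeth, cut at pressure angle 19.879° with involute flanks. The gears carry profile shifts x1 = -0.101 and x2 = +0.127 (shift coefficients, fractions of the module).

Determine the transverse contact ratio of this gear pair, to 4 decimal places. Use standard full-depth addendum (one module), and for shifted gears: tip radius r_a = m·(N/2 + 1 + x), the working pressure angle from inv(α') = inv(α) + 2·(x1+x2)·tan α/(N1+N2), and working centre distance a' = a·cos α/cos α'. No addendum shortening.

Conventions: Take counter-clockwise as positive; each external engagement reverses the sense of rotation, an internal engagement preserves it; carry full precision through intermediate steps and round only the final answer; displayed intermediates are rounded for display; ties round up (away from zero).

class = single-mesh tooth geometry [involute pair 73T × 38T, m = 1.804]
base radii: r_b1 = 61.922423, r_b2 = 32.233590
tip radii: r_a1 = 67.467796, r_a2 = 36.309108
inv(α') = inv(19.879°) + 2·(-0.101+0.127)·tan α/(73+38) = 0.01479584  ⇒  α' = 19.95293°
a' = a·cos α / cos α' = 100.1220·cos 19.879°/cos 19.95293° = 100.168820
action lengths: √(r_a1²−r_b1²) = 26.786509, √(r_a2²−r_b2²) = 16.713677
base pitch p_b = π·m·cos α = 5.329727
CR = (26.786509 + 16.713677 − 100.168820·sin 19.95293°)/5.329727 = 1.748263
contact ratio ≈ 1.7483

1.7483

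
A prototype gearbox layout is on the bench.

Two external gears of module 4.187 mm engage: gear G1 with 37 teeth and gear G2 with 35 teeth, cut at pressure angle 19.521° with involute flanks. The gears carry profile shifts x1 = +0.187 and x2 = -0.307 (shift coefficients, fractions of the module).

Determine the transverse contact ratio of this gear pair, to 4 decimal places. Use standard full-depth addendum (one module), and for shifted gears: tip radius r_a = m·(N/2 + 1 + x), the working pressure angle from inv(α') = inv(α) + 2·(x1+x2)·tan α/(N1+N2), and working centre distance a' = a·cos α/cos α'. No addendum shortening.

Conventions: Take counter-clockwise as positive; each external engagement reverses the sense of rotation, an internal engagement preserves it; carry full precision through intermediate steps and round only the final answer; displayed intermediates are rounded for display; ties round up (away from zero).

single-mesh involute tooth geometry (37T engaging 35T at module 4.187)
base radii: r_b1 = 73.007057, r_b2 = 69.060729
tip radii: r_a1 = 82.429469, r_a2 = 76.174091
inv(α') = inv(19.521°) + 2·(+0.187-0.307)·tan α/(37+35) = 0.01264361  ⇒  α' = 18.96541°
a' = a·cos α / cos α' = 150.7320·cos 19.521°/cos 18.96541° = 150.222626
action lengths: √(r_a1²−r_b1²) = 38.269923, √(r_a2²−r_b2²) = 32.141994
base pitch p_b = π·m·cos α = 12.397753
CR = (38.269923 + 32.141994 − 150.222626·sin 18.96541°)/12.397753 = 1.741443
contact ratio ≈ 1.7414

1.7414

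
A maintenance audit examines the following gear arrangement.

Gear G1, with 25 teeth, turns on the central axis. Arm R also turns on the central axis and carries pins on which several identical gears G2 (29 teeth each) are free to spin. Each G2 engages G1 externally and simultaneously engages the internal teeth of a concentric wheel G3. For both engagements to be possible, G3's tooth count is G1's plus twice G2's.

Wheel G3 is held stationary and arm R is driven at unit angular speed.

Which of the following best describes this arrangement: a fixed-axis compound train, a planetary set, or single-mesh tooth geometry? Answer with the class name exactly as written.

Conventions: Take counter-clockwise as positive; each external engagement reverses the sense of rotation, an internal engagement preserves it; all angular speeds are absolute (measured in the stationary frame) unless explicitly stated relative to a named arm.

recognized (axles ride arm R): planetary set, 25/29/83 teeth
classification: planetary set

planetary set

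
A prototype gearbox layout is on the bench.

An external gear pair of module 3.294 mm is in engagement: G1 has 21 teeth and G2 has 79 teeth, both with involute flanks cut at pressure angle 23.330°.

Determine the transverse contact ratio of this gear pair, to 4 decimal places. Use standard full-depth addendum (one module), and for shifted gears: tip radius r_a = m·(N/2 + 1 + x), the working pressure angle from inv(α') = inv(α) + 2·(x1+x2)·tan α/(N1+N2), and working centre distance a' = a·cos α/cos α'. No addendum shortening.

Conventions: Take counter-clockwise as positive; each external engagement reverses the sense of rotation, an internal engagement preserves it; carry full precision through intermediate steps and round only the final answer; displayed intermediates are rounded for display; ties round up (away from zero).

recognized (one external pair, fixed centres): single-mesh tooth geometry, m = 3.294, N1 = 21, N2 = 79
base radii: r_b1 = 31.759137, r_b2 = 119.474850
tip radii: r_a1 = 37.881000, r_a2 = 133.407000
no profile shift: α' = α, a' = a
action lengths: √(r_a1²−r_b1²) = 20.647696, √(r_a2²−r_b2²) = 59.356447
base pitch p_b = π·m·cos α = 9.502312
CR = (20.647696 + 59.356447 − 164.700000·sin 23.33000°)/9.502312 = 1.555264
contact ratio ≈ 1.5553

1.5553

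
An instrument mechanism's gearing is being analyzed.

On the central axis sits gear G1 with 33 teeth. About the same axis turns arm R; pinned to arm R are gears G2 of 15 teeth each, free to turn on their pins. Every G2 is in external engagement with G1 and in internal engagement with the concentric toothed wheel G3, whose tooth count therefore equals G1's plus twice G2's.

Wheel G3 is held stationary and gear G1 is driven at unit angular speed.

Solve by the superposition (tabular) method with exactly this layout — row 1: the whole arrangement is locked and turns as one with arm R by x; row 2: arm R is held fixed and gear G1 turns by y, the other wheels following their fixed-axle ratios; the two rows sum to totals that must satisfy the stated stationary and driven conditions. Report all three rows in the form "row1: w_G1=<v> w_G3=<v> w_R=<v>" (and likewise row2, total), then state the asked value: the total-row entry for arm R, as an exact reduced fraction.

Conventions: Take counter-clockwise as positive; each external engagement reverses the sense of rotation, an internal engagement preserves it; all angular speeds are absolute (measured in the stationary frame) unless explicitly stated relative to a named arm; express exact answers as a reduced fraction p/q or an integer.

planetary set (33T centre, 15T on arm, 63T internal) — Willis relation
superposition row 1 [locked train]: every member turns x
superposition row 2 [arm held]: sun y, ring −(33/63)·y, arm 0
boundary: total ω_ring = x − (33/63)·y = 0 and total ω_sun = x + y = 1  ⇒  y = 21/32, x = 11/32
row 2 ring = −(33/63)·21/32 = -11/32
totals (row 1 + row 2): sun 11/32 + 21/32 = 1, ring 11/32 + (-11/32) = 0, arm 11/32 + 0 = 11/32
asked cell (total, arm) = 11/32

row1: w_G1=11/32 w_G3=11/32 w_R=11/32
row2: w_G1=21/32 w_G3=-11/32 w_R=0
total: w_G1=1 w_G3=0 w_R=11/32
asked value: 11/32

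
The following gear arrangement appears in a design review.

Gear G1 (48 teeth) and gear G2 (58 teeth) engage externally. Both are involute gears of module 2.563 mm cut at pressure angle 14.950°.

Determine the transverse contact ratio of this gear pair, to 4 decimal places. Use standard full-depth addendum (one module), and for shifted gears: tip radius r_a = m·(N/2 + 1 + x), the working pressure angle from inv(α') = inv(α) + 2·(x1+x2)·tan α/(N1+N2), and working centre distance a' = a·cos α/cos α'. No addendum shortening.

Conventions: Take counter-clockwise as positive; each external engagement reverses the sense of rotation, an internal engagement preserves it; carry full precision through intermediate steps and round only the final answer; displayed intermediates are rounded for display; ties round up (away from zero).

2.1069

topology: single-mesh involute geometry — m = 2.563, 48T/58T pair
base radii: r_b1 = 59.429900, r_b2 = 71.811129
tip radii: r_a1 = 64.075000, r_a2 = 76.890000
no profile shift: α' = α, a' = a
action lengths: √(r_a1²−r_b1²) = 23.951881, √(r_a2²−r_b2²) = 27.481518
base pitch p_b = π·m·cos α = 7.779356
CR = (23.951881 + 27.481518 − 135.839000·sin 14.95000°)/7.779356 = 2.106883
contact ratio ≈ 2.1069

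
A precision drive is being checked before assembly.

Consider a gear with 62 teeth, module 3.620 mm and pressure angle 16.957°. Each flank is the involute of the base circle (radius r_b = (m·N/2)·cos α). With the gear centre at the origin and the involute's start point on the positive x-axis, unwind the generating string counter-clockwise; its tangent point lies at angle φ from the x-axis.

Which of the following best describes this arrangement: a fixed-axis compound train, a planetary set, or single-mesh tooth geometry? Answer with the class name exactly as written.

single-mesh tooth geometry

single-mesh involute tooth geometry (62T wheel at module 3.620)
classification: single-mesh tooth geometry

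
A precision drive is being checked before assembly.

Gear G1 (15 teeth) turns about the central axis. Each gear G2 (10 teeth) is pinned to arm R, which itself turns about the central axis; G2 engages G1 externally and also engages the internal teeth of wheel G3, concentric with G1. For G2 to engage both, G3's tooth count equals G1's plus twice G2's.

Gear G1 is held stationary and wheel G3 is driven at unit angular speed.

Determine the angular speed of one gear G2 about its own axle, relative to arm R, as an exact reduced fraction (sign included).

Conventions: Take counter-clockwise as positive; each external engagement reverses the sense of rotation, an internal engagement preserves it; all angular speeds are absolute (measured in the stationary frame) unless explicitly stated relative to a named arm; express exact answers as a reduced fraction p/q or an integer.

21/20

topology: planetary set — G1 15T / G2 10T / G3 35T, arm = carrier (Willis)
ring teeth: 15 + 2·10 = 35
15(ω_sun−ω_arm) = −35(ω_ring−ω_arm),  ω_sun = 0, ω_ring = 1
15(0−ω_arm) = −35(1−ω_arm)  ⇒  50·ω_arm = 35  ⇒  ω_arm = 7/10
sun–planet mesh: 15·(0−7/10) = −10·(ω_p−ω_arm)  ⇒  ω_p−ω_arm = 21/20
exact speed ratio = 21/20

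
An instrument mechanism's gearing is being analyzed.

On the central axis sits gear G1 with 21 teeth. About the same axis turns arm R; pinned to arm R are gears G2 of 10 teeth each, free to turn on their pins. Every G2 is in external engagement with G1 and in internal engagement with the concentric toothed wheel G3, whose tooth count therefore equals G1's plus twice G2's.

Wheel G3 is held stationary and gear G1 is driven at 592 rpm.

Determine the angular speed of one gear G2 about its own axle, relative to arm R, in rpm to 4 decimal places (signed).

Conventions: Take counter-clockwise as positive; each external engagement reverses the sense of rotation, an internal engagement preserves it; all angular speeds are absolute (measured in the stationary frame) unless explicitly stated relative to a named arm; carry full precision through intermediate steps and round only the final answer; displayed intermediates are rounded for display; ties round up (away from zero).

topology: planetary set — G1 21T / G2 10T / G3 41T, arm = carrier (Willis)
normalise by the input: solve with ω_sun = 1, then scale by 592 rpm
ring teeth: 21 + 2·10 = 41
21(ω_sun−ω_arm) = −41(ω_ring−ω_arm),  ω_ring = 0, ω_sun = 1
21(1−ω_arm) = −41(0−ω_arm)  ⇒  62·ω_arm = 21  ⇒  ω_arm = 21/62
sun–planet mesh: 21·(1−21/62) = −10·(ω_p−ω_arm)  ⇒  ω_p−ω_arm = -861/620
scale: ω_p−ω_arm = -861/620 × 592 rpm = -822.1161 rpm

-822.1161 rpm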